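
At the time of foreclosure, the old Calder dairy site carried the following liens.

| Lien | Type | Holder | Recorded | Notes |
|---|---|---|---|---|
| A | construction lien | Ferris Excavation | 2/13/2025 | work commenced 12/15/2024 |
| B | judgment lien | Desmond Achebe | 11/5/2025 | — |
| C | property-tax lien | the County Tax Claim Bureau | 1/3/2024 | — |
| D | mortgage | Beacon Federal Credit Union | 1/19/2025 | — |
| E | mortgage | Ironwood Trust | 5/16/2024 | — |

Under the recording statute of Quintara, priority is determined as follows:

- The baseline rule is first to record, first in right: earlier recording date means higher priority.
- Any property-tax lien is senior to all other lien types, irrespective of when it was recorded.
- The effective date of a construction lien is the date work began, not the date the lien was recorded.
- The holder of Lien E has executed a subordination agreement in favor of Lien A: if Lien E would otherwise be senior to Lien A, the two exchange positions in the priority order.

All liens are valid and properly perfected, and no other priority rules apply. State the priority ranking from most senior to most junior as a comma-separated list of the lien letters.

C, A, E, D, B

Adjusting effective dates: A's effective date is 12/15/2024, when work began.
C, as a property-tax lien, has superpriority and ranks first.
Among the remaining liens, by effective date: E (5/16/2024), A (12/15/2024), D (1/19/2025), B (11/5/2025).
E would otherwise be senior to A, so under the subordination agreement E and A exchange positions.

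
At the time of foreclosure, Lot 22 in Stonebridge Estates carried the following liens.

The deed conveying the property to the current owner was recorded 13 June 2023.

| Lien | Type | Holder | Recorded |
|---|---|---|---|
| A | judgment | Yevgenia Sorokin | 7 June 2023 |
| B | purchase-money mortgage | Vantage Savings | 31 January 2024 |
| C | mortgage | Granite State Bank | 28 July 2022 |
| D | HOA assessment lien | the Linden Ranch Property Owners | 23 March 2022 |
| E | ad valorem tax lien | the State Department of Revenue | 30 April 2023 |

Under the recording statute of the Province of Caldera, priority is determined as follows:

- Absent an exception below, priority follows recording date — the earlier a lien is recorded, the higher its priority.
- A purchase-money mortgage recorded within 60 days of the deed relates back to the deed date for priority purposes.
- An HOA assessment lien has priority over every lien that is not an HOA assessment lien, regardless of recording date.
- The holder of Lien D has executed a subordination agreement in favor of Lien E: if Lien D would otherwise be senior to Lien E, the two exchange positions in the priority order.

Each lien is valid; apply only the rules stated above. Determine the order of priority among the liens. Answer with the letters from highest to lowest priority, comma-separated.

Effective dates: B missed the 60-day window (232 days after the deed), so its recording date stands.
As an HOA assessment lien, D is senior to every other lien.
Remaining liens by effective date: C (28 July 2022), E (30 April 2023), A (7 June 2023), B (31 January 2024).
D would otherwise be senior to E, so under the subordination agreement D and E exchange positions.

E, C, D, A, B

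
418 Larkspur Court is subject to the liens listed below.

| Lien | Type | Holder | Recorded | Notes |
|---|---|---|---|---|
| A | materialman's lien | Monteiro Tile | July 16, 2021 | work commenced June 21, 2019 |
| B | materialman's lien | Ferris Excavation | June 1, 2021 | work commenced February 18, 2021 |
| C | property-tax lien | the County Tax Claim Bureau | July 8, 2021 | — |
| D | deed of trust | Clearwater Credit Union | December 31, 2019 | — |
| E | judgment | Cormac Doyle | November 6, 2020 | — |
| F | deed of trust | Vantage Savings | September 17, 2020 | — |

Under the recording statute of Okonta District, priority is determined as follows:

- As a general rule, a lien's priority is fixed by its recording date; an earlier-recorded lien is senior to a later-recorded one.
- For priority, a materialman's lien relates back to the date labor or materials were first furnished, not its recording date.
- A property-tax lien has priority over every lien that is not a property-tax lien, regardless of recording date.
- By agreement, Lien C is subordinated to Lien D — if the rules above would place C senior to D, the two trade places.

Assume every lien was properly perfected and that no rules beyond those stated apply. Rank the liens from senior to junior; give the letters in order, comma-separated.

Adjusting effective dates: A's effective date is June 21, 2019, when work began; B's effective date is February 18, 2021, when work began.
C is a property-tax lien and takes priority over every other lien.
Among the remaining liens, by effective date: A (June 21, 2019), D (December 31, 2019), F (September 17, 2020), E (November 6, 2020), B (February 18, 2021).
C would otherwise be senior to D, so under the subordination agreement C and D exchange positions.

D, A, C, F, E, B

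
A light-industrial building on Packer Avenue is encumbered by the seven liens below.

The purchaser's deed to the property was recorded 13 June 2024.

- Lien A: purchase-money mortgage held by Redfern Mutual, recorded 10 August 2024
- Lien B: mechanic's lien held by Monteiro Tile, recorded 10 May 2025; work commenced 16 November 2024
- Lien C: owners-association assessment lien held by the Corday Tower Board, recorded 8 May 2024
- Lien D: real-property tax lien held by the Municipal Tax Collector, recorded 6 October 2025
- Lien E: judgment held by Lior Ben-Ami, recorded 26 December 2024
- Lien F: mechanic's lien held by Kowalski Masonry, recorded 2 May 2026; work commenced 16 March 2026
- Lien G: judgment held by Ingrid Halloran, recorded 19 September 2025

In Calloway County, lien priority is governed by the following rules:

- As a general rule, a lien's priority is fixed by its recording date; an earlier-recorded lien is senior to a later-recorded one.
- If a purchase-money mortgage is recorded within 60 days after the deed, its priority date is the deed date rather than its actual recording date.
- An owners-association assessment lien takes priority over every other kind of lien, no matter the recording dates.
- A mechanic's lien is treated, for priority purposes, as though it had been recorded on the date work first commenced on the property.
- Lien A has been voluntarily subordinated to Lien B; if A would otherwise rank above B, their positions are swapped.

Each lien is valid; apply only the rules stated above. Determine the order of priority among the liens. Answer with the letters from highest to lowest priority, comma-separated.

C, B, A, E, G, D, F

Adjusting effective dates: A relates back to the deed date 13 June 2024; B relates back to 16 November 2024 (work commenced); F's effective date is 16 March 2026, when work began.
As an owners-association assessment lien, C is senior to every other lien.
Ordering the rest by effective date: A (13 June 2024), B (16 November 2024), E (26 December 2024), G (19 September 2025), D (6 October 2025), F (16 March 2026).
A is senior to B before the subordination, so the two trade places.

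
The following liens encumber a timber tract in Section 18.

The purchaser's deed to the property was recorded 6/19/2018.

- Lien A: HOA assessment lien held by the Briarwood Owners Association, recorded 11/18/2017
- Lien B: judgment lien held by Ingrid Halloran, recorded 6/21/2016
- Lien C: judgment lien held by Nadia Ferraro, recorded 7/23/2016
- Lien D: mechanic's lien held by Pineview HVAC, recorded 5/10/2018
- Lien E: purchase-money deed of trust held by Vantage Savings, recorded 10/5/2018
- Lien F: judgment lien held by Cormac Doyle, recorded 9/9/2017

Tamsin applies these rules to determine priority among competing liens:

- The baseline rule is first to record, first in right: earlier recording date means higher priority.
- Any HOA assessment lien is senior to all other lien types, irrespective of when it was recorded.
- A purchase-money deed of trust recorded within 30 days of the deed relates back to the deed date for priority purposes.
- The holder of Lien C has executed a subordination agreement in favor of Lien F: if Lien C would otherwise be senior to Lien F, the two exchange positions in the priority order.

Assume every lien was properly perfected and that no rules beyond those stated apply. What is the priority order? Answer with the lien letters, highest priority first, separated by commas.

Effective dates: E was recorded 108 days after the deed — beyond 30 days — so no relation-back applies.
A, as an HOA assessment lien, has superpriority and ranks first.
Among the remaining liens, by effective date: B (6/21/2016), C (7/23/2016), F (9/9/2017), D (5/10/2018), E (10/5/2018).
C would otherwise be senior to F, so under the subordination agreement C and F exchange positions.

A, B, F, C, D, E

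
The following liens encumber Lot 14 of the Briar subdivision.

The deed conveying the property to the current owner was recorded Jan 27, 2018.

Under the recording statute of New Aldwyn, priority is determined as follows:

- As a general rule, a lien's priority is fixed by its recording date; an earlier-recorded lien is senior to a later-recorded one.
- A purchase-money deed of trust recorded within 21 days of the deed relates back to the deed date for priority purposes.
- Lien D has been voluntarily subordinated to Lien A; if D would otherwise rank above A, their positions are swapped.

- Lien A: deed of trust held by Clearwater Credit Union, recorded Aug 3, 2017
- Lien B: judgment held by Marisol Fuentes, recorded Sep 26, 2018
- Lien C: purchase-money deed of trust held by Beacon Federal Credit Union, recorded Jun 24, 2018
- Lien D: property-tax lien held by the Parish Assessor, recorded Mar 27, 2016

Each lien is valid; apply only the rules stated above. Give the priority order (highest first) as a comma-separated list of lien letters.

A, D, C, B

Adjusting effective dates: C was recorded 148 days after the deed — beyond 21 days — so no relation-back applies.
By effective date, earliest first: D (Mar 27, 2016), A (Aug 3, 2017), C (Jun 24, 2018), B (Sep 26, 2018).
D would otherwise be senior to A, so under the subordination agreement D and A exchange positions.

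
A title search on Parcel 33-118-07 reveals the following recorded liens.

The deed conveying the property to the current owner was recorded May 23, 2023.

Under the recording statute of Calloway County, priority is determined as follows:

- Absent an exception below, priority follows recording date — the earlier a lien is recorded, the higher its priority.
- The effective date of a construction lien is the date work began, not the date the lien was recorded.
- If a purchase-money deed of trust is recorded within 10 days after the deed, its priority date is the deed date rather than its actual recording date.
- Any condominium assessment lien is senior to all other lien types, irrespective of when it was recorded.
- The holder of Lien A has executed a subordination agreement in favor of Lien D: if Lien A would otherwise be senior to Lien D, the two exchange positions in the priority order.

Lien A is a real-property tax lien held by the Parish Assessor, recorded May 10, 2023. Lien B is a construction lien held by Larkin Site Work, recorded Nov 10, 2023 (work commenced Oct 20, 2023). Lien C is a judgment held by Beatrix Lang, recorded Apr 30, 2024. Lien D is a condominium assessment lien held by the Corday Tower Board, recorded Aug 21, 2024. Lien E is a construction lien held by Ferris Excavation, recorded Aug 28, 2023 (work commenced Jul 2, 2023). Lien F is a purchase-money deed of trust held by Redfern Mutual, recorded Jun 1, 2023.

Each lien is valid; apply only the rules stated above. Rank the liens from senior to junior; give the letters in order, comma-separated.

Effective dates after the stated exceptions: B's effective date is Oct 20, 2023, when work began; E relates back to Jul 2, 2023 (work commenced); F relates back to the deed date May 23, 2023.
D is a condominium assessment lien, so it outranks all other liens regardless of date.
Remaining liens by effective date: A (May 10, 2023), F (May 23, 2023), E (Jul 2, 2023), B (Oct 20, 2023), C (Apr 30, 2024).
Since A is not senior to D, the subordination leaves the order unchanged.

D, A, F, E, B, C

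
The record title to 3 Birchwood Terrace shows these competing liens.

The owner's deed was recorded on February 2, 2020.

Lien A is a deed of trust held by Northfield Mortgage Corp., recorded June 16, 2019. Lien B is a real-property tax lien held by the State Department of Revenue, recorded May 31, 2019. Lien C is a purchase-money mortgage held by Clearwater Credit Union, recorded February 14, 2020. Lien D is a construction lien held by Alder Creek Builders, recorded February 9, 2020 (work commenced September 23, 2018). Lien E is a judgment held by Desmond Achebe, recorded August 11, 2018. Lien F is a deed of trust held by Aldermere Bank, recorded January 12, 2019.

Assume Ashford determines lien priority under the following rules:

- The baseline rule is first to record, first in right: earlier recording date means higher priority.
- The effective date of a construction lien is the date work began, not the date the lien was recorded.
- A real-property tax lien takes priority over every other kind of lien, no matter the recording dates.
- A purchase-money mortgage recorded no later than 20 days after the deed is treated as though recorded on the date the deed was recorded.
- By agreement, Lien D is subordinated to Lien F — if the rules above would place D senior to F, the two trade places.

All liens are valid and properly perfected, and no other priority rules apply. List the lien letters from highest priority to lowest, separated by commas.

B, E, F, D, A, C

Effective dates after the stated exceptions: C relates back to the deed date February 2, 2020; D is treated as recorded September 23, 2018, the work-commencement date.
B is a real-property tax lien and takes priority over every other lien.
Ordering the rest by effective date: E (August 11, 2018), D (September 23, 2018), F (January 12, 2019), A (June 16, 2019), C (February 2, 2020).
The subordination applies — D was senior to F — so D and F swap.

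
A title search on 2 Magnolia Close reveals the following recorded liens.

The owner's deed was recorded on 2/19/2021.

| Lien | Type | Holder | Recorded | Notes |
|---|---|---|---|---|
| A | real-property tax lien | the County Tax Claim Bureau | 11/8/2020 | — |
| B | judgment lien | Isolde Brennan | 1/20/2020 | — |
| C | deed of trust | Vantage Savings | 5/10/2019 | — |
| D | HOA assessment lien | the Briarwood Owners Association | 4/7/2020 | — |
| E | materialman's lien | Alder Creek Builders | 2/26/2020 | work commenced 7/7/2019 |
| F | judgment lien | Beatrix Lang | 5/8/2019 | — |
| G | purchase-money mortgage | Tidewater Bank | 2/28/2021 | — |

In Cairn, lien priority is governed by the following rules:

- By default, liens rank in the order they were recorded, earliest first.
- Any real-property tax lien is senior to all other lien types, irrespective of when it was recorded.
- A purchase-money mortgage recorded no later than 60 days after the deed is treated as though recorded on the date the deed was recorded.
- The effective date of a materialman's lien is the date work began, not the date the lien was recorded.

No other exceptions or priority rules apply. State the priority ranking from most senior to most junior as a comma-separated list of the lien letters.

Adjusting effective dates: E's effective date is 7/7/2019, when work began; G's effective date is the deed date, 2/19/2021.
A is a real-property tax lien, so it outranks all other liens regardless of date.
Remaining liens by effective date: F (5/8/2019), C (5/10/2019), E (7/7/2019), B (1/20/2020), D (4/7/2020), G (2/19/2021).

A, F, C, E, B, D, G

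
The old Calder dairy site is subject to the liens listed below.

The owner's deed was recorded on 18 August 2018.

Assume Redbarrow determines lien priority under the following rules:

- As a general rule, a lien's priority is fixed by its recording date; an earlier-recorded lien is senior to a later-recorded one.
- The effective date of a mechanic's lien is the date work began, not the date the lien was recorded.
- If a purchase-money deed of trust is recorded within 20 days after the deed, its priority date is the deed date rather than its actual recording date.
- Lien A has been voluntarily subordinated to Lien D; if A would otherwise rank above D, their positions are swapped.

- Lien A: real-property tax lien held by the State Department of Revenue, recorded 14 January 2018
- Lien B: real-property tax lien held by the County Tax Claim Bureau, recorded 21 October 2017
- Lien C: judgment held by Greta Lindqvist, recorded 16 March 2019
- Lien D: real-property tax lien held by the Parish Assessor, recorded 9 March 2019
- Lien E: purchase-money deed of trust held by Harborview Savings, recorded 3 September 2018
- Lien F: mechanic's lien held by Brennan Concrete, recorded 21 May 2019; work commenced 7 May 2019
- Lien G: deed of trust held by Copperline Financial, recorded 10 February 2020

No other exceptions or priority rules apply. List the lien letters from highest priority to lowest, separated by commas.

B, D, E, A, C, F, G

First, effective dates: E was recorded within the 20-day window, so its effective date is the deed date 18 August 2018; F is treated as recorded 7 May 2019, the work-commencement date.
By effective date: B (21 October 2017), A (14 January 2018), E (18 August 2018), D (9 March 2019), C (16 March 2019), F (7 May 2019), G (10 February 2020).
A is senior to D before the subordination, so the two trade places.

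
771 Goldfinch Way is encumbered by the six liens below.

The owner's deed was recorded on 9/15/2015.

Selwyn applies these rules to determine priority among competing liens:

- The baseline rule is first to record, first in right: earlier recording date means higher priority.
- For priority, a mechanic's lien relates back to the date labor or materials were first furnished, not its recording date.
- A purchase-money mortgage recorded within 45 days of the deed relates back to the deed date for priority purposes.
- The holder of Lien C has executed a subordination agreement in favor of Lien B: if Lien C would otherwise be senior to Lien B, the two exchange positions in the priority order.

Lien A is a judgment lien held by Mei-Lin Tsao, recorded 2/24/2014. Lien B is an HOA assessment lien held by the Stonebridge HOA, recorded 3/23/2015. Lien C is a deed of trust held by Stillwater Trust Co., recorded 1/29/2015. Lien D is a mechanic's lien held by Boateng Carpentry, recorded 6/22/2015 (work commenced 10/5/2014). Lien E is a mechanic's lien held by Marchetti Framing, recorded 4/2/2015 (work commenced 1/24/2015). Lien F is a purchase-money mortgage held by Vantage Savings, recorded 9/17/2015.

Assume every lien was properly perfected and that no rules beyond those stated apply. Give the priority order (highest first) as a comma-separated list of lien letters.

Effective dates: D relates back to 10/5/2014 (work commenced); E relates back to 1/24/2015 (work commenced); F relates back to the deed date 9/15/2015.
By effective date, earliest first: A (2/24/2014), D (10/5/2014), E (1/24/2015), C (1/29/2015), B (3/23/2015), F (9/15/2015).
C is senior to B before the subordination, so the two trade places.

A, D, E, B, C, F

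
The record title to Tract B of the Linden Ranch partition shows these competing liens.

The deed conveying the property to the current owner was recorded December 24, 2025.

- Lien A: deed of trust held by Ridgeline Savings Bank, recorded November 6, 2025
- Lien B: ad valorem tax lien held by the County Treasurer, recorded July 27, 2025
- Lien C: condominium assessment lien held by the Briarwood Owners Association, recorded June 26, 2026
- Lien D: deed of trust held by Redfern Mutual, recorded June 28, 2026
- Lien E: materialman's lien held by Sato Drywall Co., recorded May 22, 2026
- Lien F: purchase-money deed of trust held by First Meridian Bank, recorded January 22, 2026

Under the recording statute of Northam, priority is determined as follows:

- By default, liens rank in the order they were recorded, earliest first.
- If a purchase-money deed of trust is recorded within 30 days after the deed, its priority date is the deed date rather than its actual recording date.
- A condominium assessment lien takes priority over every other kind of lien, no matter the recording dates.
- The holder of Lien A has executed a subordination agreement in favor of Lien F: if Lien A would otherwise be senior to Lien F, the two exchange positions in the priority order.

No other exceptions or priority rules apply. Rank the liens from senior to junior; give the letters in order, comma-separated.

C, B, F, A, E, D

Effective dates after the stated exceptions: F relates back to the deed date December 24, 2025.
As a condominium assessment lien, C is senior to every other lien.
Ordering the rest by effective date: B (July 27, 2025), A (November 6, 2025), F (December 24, 2025), E (May 22, 2026), D (June 28, 2026).
A would otherwise be senior to F, so under the subordination agreement A and F exchange positions.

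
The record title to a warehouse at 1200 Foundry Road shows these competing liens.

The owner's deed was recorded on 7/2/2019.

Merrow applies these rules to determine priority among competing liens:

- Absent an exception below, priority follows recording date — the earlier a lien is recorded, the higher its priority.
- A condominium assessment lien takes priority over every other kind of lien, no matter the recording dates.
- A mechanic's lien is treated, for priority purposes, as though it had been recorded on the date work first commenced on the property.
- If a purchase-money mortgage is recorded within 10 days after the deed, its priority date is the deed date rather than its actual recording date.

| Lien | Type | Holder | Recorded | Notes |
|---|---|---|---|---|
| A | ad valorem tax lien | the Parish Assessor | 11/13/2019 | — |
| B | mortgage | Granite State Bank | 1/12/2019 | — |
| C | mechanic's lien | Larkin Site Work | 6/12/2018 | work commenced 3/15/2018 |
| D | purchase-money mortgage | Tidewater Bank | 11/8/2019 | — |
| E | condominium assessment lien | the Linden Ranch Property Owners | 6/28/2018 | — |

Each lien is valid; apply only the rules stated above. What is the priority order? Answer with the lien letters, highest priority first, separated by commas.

E, C, B, D, A

Effective dates after the stated exceptions: C relates back to 3/15/2018 (work commenced); D was recorded 129 days after the deed — beyond 10 days — so no relation-back applies.
E, as a condominium assessment lien, has superpriority and ranks first.
The other liens, earliest effective date first: C (3/15/2018), B (1/12/2019), D (11/8/2019), A (11/13/2019).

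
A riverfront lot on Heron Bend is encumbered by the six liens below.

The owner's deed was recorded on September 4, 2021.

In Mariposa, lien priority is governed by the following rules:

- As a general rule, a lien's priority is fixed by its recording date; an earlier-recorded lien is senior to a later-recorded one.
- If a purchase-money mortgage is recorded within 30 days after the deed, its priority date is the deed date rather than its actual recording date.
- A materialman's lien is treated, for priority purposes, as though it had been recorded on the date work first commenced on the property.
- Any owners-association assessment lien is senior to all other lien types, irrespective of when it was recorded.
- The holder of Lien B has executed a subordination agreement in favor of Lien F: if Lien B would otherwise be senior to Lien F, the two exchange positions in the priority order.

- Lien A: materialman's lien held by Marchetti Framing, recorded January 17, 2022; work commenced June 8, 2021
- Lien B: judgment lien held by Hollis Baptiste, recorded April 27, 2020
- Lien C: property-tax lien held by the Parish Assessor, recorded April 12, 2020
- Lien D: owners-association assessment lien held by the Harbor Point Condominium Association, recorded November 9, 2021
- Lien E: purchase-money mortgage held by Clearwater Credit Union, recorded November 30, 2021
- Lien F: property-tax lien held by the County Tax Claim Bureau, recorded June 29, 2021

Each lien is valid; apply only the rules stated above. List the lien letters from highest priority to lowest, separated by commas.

First, effective dates: A's effective date is June 8, 2021, when work began; E was recorded 87 days after the deed, outside the 30-day window, so it keeps its recording date.
D is an owners-association assessment lien, so it outranks all other liens regardless of date.
Among the remaining liens, by effective date: C (April 12, 2020), B (April 27, 2020), A (June 8, 2021), F (June 29, 2021), E (November 30, 2021).
B would otherwise be senior to F, so under the subordination agreement B and F exchange positions.

D, C, F, A, B, E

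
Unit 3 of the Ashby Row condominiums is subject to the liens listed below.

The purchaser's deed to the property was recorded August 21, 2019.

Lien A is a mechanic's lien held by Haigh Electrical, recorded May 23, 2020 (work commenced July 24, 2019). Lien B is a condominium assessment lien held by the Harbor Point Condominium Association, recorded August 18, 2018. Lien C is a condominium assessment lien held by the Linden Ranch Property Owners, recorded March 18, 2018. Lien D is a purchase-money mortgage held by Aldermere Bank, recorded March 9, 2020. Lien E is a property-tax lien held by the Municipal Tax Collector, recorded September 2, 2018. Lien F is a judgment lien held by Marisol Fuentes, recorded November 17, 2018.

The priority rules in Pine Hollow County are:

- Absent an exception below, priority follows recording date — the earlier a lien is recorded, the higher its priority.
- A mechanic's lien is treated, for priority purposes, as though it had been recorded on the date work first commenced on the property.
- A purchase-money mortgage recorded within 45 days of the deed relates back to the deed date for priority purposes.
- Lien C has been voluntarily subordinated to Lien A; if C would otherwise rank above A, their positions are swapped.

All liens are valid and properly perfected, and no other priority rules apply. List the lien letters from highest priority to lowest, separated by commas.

A, B, E, F, C, D

Adjusting effective dates: A is treated as recorded July 24, 2019, the work-commencement date; D was recorded 201 days after the deed — beyond 45 days — so no relation-back applies.
Sorted by effective date: C (March 18, 2018), B (August 18, 2018), E (September 2, 2018), F (November 17, 2018), A (July 24, 2019), D (March 9, 2020).
C is senior to A before the subordination, so the two trade places.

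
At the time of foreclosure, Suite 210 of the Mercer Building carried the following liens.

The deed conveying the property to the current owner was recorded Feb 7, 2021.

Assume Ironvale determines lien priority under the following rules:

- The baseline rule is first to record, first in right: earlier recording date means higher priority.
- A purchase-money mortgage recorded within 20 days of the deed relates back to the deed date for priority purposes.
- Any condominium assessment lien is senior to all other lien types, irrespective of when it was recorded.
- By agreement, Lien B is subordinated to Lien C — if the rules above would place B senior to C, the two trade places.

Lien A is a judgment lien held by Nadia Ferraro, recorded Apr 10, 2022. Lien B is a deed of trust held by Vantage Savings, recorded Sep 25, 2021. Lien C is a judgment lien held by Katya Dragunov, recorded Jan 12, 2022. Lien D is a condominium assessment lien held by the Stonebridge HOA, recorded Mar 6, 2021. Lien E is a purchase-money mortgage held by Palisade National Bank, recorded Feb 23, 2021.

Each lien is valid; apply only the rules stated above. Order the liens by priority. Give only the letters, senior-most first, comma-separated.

D, E, C, B, A

First, effective dates: E's effective date is the deed date, Feb 7, 2021.
D is a condominium assessment lien and takes priority over every other lien.
The other liens, earliest effective date first: E (Feb 7, 2021), B (Sep 25, 2021), C (Jan 12, 2022), A (Apr 10, 2022).
The subordination applies — B was senior to C — so B and C swap.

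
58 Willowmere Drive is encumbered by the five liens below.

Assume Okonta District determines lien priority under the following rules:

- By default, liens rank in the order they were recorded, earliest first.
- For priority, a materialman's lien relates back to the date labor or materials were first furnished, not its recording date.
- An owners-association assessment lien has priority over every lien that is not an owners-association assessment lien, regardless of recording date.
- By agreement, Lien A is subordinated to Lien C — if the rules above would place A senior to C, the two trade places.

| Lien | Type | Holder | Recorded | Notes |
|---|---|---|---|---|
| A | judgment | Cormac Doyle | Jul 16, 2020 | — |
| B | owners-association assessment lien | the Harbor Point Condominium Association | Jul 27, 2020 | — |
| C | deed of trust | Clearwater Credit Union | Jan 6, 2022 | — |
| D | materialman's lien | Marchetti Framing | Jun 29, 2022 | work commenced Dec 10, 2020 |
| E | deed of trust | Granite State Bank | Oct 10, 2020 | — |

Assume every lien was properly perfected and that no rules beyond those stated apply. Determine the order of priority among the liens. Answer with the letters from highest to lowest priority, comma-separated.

B, C, E, D, A

Effective dates after the stated exceptions: D is treated as recorded Dec 10, 2020, the work-commencement date.
B is an owners-association assessment lien, so it outranks all other liens regardless of date.
The other liens, earliest effective date first: A (Jul 16, 2020), E (Oct 10, 2020), D (Dec 10, 2020), C (Jan 6, 2022).
The subordination applies — A was senior to C — so A and C swap.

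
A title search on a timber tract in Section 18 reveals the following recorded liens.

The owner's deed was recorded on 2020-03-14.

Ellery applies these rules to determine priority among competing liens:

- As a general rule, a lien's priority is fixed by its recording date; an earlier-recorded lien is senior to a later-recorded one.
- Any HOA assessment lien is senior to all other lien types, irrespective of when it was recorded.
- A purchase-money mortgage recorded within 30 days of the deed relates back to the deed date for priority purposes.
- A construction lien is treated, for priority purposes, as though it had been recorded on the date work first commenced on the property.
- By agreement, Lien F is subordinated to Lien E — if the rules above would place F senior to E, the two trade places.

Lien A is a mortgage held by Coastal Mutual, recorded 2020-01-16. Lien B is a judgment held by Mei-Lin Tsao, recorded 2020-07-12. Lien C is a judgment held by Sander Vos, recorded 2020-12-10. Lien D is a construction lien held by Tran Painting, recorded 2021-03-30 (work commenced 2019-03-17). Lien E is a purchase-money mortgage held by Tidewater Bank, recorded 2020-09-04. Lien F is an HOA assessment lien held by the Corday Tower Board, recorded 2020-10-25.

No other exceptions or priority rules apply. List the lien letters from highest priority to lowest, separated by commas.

Effective dates: D relates back to 2019-03-17 (work commenced); E missed the 30-day window (174 days after the deed), so its recording date stands.
F is an HOA assessment lien and takes priority over every other lien.
Remaining liens by effective date: D (2019-03-17), A (2020-01-16), B (2020-07-12), E (2020-09-04), C (2020-12-10).
Because F would otherwise rank above E, the subordination swaps them.

E, D, A, B, F, C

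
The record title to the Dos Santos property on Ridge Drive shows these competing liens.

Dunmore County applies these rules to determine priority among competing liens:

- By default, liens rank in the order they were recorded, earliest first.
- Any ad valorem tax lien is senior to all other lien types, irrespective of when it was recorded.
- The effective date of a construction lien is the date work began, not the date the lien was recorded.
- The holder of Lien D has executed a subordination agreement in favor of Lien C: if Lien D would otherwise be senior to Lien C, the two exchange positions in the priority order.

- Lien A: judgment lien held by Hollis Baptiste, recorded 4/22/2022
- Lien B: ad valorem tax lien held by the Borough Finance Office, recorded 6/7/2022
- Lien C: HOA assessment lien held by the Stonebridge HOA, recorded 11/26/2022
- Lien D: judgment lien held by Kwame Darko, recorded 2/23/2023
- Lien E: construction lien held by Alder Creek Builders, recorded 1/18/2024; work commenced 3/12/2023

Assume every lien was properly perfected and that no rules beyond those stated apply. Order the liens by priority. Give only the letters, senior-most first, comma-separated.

B, A, C, D, E

Adjusting effective dates: E relates back to 3/12/2023 (work commenced).
B is an ad valorem tax lien and takes priority over every other lien.
Ordering the rest by effective date: A (4/22/2022), C (11/26/2022), D (2/23/2023), E (3/12/2023).
Since D is not senior to C, the subordination leaves the order unchanged.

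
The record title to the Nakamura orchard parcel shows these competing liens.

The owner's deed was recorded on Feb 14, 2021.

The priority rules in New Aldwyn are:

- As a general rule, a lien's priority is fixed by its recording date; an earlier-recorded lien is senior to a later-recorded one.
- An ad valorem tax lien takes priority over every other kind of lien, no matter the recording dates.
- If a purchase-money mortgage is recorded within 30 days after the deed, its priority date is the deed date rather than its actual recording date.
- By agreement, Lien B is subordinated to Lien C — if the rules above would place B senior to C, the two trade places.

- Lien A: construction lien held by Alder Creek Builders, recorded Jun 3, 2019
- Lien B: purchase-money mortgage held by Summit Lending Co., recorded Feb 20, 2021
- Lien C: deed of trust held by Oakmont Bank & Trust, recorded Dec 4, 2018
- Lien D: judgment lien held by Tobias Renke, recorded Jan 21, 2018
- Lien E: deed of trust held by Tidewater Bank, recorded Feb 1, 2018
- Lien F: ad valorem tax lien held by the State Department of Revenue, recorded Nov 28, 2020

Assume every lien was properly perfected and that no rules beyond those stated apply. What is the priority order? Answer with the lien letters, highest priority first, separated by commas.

F, D, E, C, A, B

Adjusting effective dates: B was recorded within the 30-day window, so its effective date is the deed date Feb 14, 2021.
As an ad valorem tax lien, F is senior to every other lien.
The other liens, earliest effective date first: D (Jan 21, 2018), E (Feb 1, 2018), C (Dec 4, 2018), A (Jun 3, 2019), B (Feb 14, 2021).
B already ranks below C; the subordination has no effect.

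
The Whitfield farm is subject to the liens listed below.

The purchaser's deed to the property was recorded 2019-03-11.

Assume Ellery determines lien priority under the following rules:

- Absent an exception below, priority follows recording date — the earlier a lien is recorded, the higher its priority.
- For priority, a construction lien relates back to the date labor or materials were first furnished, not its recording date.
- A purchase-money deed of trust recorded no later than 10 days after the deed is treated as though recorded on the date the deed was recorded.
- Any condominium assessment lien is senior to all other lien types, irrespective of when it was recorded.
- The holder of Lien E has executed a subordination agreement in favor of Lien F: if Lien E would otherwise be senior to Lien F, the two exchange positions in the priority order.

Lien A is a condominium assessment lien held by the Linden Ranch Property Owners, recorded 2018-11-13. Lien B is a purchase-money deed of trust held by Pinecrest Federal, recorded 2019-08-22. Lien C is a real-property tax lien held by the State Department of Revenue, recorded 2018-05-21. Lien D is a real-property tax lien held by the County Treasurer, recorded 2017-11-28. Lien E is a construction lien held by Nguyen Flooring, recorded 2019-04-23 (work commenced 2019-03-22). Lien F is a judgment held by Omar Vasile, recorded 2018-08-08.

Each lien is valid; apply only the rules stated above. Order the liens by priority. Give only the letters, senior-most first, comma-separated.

Effective dates: B was recorded 164 days after the deed — beyond 10 days — so no relation-back applies; E relates back to 2019-03-22 (work commenced).
A, as a condominium assessment lien, has superpriority and ranks first.
Among the remaining liens, by effective date: D (2017-11-28), C (2018-05-21), F (2018-08-08), E (2019-03-22), B (2019-08-22).
E already ranks below F; the subordination has no effect.

A, D, C, F, E, B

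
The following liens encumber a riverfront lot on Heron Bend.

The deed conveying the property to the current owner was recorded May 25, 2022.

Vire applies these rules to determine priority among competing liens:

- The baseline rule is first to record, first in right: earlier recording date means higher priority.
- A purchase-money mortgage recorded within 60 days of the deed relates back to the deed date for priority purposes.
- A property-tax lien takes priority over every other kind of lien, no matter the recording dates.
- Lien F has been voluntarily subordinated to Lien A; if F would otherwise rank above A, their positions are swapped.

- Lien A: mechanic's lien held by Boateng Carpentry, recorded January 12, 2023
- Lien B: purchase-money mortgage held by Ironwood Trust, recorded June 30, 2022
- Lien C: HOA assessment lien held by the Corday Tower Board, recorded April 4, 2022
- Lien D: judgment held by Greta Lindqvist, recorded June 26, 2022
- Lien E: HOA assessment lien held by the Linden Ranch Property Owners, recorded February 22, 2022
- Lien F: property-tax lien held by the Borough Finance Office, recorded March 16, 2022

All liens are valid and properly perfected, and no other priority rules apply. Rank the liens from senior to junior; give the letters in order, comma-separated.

A, E, C, B, D, F

Adjusting effective dates: B relates back to the deed date May 25, 2022.
F is a property-tax lien and takes priority over every other lien.
Among the remaining liens, by effective date: E (February 22, 2022), C (April 4, 2022), B (May 25, 2022), D (June 26, 2022), A (January 12, 2023).
F would otherwise be senior to A, so under the subordination agreement F and A exchange positions.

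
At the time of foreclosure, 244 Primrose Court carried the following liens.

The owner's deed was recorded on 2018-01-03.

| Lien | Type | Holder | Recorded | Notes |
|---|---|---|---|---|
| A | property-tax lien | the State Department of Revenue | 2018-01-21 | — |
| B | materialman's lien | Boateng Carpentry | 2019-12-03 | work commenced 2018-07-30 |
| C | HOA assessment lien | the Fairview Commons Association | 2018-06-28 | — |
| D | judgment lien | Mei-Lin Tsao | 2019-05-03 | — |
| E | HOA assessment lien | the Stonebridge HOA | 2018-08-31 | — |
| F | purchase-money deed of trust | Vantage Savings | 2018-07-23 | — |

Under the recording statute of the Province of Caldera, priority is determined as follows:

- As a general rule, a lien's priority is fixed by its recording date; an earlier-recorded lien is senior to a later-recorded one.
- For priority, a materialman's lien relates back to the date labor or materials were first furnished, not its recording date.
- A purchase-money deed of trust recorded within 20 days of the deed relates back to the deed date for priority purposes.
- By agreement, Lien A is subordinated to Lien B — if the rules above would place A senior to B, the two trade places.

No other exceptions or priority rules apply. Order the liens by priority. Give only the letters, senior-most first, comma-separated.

B, C, F, A, E, D

Effective dates after the stated exceptions: B relates back to 2018-07-30 (work commenced); F was recorded 201 days after the deed, outside the 20-day window, so it keeps its recording date.
Sorted by effective date: A (2018-01-21), C (2018-06-28), F (2018-07-23), B (2018-07-30), E (2018-08-31), D (2019-05-03).
The subordination applies — A was senior to B — so A and B swap.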